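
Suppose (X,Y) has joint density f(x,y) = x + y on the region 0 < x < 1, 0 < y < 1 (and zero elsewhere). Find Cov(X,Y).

E[XY] = ∫∫ xy × f(x,y) dx dy = \frac{1}{3}
E[X] = \frac{7}{12}
E[Y] = \frac{7}{12}
Cov(X,Y) = E[XY] - E[X]E[Y] = - \frac{1}{144}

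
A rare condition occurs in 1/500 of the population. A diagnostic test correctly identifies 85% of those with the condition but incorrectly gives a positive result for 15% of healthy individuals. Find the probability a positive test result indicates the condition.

Let D = the rare event, + = positive/flagged.
P(D) = 1/500
P(+|D) = 85/100 = 17/20
P(+|D') = 15/100 = 3/20
P(+) = P(+|D)P(D) + P(+|D')P(D')
     = \frac{17}{20} × \frac{1}{500} + \frac{3}{20} × \frac{499}{500}
     = \frac{757}{5000}
P(D|+) = P(+|D)P(D)/P(+) = \frac{17}{1514}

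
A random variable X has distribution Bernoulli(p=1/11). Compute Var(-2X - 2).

For X ~ Bernoulli(p=1/11):
Var(X) = \frac{10}{121}
Var(-2X - 2) = (-2)² × Var(X) = 4 × \frac{10}{121} = \frac{40}{121}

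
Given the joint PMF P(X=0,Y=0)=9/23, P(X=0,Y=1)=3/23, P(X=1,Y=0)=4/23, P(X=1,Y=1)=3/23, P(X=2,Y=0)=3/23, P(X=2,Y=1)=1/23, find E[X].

First find marginal of X:
P(X=0) = 12/23
P(X=1) = 7/23
P(X=2) = 4/23
E[X] = 0 × 12/23 + 1 × 7/23 + 2 × 4/23 = 15/23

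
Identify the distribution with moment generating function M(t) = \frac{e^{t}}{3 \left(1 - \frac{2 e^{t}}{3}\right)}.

The MGF M(t) = \frac{e^{t}}{3 \left(1 - \frac{2 e^{t}}{3}\right)} is the standard form for the Geometric distribution.
Comparing with the known MGF formula identifies: Geometric(p=1/3), X = trial number of first success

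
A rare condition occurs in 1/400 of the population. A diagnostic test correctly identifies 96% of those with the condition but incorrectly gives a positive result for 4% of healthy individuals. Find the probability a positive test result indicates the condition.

Let D = the rare event, + = positive/flagged.
P(D) = 1/400
P(+|D) = 96/100 = 24/25
P(+|D') = 4/100 = 1/25
P(+) = P(+|D)P(D) + P(+|D')P(D')
     = \frac{24}{25} × \frac{1}{400} + \frac{1}{25} × \frac{399}{400}
     = \frac{423}{10000}
P(D|+) = P(+|D)P(D)/P(+) = \frac{8}{141}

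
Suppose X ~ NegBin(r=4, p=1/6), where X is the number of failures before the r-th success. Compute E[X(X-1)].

E[X(X-1)] = E[X² - X] = E[X²] - E[X]
E[X] = 20
E[X²] = Var(X) + (E[X])² = 120 + (20)² = 520
E[X(X-1)] = 520 - 20 = 500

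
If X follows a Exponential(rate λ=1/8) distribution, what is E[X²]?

Using the identity E[X²] = Var(X) + (E[X])²:
E[X] = 8
Var(X) = 64
E[X²] = 64 + (8)²
= 128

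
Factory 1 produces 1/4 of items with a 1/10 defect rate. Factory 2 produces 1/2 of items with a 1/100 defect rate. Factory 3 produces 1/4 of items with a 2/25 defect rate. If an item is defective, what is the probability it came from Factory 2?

Using Bayes' theorem:
P(F1) = 1/4, P(D|F1) = 1/10
P(F2) = 1/2, P(D|F2) = 1/100
P(F3) = 1/4, P(D|F3) = 2/25
P(D) = P(D|F1)P(F1) + P(D|F2)P(F2) + P(D|F3)P(F3)
     = \frac{1}{20}
P(F2|D) = P(D|F2)P(F2) / P(D)
= \frac{1}{10}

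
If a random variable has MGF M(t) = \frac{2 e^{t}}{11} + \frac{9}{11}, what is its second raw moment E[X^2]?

To find E[X^2], compute M^(2)(0):
M^(1)(t) = \frac{2 e^{t}}{11}
M^(2)(t) = \frac{2 e^{t}}{11}
M^(2)(0) = \frac{2}{11}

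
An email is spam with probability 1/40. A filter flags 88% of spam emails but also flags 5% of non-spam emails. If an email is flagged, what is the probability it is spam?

Let D = the rare event, + = positive/flagged.
P(D) = 1/40
P(+|D) = 88/100 = 22/25
P(+|D') = 5/100 = 1/20
P(+) = P(+|D)P(D) + P(+|D')P(D')
     = \frac{22}{25} × \frac{1}{40} + \frac{1}{20} × \frac{39}{40}
     = \frac{283}{4000}
P(D|+) = P(+|D)P(D)/P(+) = \frac{88}{283}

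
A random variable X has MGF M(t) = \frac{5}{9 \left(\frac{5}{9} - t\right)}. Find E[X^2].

To find E[X^2], compute M^(2)(0):
M^(1)(t) = \frac{5}{9 \left(\frac{5}{9} - t\right)^{2}}
M^(2)(t) = \frac{10}{9 \left(\frac{5}{9} - t\right)^{3}}
M^(2)(0) = \frac{162}{25}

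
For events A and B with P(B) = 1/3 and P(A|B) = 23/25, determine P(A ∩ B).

By definition, P(A|B) = P(A ∩ B) / P(B)
So P(A ∩ B) = P(A|B) × P(B)
= 23/25 × 1/3
= 23/75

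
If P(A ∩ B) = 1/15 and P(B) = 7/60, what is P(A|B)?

P(A|B) = P(A ∩ B) / P(B)
= (1/15) / (7/60)
= 4/7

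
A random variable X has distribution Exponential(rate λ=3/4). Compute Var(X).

For X ~ Exponential(rate λ=3/4):
Var(X) = \frac{16}{9}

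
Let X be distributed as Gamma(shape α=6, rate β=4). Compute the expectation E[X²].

Using the identity E[X²] = Var(X) + (E[X])²:
E[X] = \frac{3}{2}
Var(X) = \frac{3}{8}
E[X²] = \frac{3}{8} + (\frac{3}{2})²
= \frac{21}{8}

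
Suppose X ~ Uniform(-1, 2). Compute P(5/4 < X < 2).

P(5/4 < X < 2) = ∫_{5/4}^{2} f(x) dx
where f(x) = \frac{1}{3}
= \frac{1}{4}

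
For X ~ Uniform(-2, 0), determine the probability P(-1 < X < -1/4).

P(-1 < X < -1/4) = ∫_{-1}^{-1/4} f(x) dx
where f(x) = \frac{1}{2}
= \frac{3}{8}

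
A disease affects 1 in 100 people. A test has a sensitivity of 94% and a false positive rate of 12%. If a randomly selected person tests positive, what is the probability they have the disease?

Let D = the rare event, + = positive/flagged.
P(D) = 1/100
P(+|D) = 94/100 = 47/50
P(+|D') = 12/100 = 3/25
P(+) = P(+|D)P(D) + P(+|D')P(D')
     = \frac{47}{50} × \frac{1}{100} + \frac{3}{25} × \frac{99}{100}
     = \frac{641}{5000}
P(D|+) = P(+|D)P(D)/P(+) = \frac{47}{641}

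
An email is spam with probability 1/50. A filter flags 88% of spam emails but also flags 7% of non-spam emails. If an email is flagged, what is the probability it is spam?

Let D = the rare event, + = positive/flagged.
P(D) = 1/50
P(+|D) = 88/100 = 22/25
P(+|D') = 7/100
P(+) = P(+|D)P(D) + P(+|D')P(D')
     = \frac{22}{25} × \frac{1}{50} + \frac{7}{100} × \frac{49}{50}
     = \frac{431}{5000}
P(D|+) = P(+|D)P(D)/P(+) = \frac{88}{431}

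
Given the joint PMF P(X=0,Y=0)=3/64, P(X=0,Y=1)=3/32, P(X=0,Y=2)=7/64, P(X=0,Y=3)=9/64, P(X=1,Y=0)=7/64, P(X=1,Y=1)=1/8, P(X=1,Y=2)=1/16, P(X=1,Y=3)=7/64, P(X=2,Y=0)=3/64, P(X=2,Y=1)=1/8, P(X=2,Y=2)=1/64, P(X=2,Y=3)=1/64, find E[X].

First find marginal of X:
P(X=0) = 25/64
P(X=1) = 13/32
P(X=2) = 13/64
E[X] = 0 × 25/64 + 1 × 13/32 + 2 × 13/64 = 13/16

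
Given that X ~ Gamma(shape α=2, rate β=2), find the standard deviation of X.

For X ~ Gamma(shape α=2, rate β=2):
Var(X) = \frac{1}{2}
SD(X) = √(Var(X)) = √(\frac{1}{2}) = \frac{\sqrt{2}}{2}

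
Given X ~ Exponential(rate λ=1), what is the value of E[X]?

For X ~ Exponential(rate λ=1), the expected value is:
E[X] = 1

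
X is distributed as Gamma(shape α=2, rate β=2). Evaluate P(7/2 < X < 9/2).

P(7/2 < X < 9/2) = ∫_{7/2}^{9/2} f(x) dx
where f(x) = 4 x e^{- 2 x}
= \frac{2 \left(-5 + 4 e^{2}\right)}{e^{9}}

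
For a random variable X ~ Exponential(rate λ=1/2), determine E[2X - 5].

For X ~ Exponential(rate λ=1/2):
E[X] = 2
E[2X - 5] = 2 × E[X] - 5 = -1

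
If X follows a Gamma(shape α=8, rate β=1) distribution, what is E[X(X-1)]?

E[X(X-1)] = E[X² - X] = E[X²] - E[X]
E[X] = 8
E[X²] = Var(X) + (E[X])² = 8 + (8)² = 72
E[X(X-1)] = 72 - 8 = 64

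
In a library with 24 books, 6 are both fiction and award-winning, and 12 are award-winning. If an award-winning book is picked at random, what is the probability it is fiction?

P(A ∩ B) = 6/24 = 1/4
P(B) = 12/24 = 1/2
P(A|B) = P(A ∩ B) / P(B) = (1/4) / (1/2) = 1/2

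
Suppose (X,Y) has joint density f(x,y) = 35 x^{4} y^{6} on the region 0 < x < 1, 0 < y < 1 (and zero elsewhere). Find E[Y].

E[Y] = ∫_0^1 ∫_0^1 y × f(x,y) dx dy
= \frac{7}{8}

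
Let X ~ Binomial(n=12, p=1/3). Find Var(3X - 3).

For X ~ Binomial(n=12, p=1/3):
Var(X) = \frac{8}{3}
Var(3X - 3) = (3)² × Var(X) = 9 × \frac{8}{3} = 24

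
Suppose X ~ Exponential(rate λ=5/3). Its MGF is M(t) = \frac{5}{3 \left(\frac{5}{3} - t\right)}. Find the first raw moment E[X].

To find E[X], compute M^(1)(0):
M^(1)(t) = \frac{5}{3 \left(\frac{5}{3} - t\right)^{2}}
M^(1)(0) = \frac{3}{5}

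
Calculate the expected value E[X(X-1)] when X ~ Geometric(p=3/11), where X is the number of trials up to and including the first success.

E[X(X-1)] = E[X² - X] = E[X²] - E[X]
E[X] = \frac{11}{3}
E[X²] = Var(X) + (E[X])² = \frac{88}{9} + (\frac{11}{3})² = \frac{209}{9}
E[X(X-1)] = \frac{209}{9} - \frac{11}{3} = \frac{176}{9}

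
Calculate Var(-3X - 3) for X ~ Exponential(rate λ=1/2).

For X ~ Exponential(rate λ=1/2):
Var(X) = 4
Var(-3X - 3) = (-3)² × Var(X) = 9 × 4 = 36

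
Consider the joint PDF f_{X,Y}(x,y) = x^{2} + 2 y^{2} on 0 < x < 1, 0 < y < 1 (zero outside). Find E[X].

E[X] = ∫_0^1 ∫_0^1 x × f(x,y) dy dx
= ∫_0^1 ∫_0^1 x × (x^{2} + 2 y^{2}) dy dx
= \frac{7}{12}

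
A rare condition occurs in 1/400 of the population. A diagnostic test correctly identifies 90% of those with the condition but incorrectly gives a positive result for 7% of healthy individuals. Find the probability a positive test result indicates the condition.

Let D = the rare event, + = positive/flagged.
P(D) = 1/400
P(+|D) = 90/100 = 9/10
P(+|D') = 7/100
P(+) = P(+|D)P(D) + P(+|D')P(D')
     = \frac{9}{10} × \frac{1}{400} + \frac{7}{100} × \frac{399}{400}
     = \frac{2883}{40000}
P(D|+) = P(+|D)P(D)/P(+) = \frac{30}{961}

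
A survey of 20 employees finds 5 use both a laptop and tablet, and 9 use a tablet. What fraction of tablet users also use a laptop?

P(A ∩ B) = 5/20 = 1/4
P(B) = 9/20
P(A|B) = P(A ∩ B) / P(B) = (1/4) / (9/20) = 5/9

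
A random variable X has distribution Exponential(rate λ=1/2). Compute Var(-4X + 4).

For X ~ Exponential(rate λ=1/2):
Var(X) = 4
Var(-4X + 4) = (-4)² × Var(X) = 16 × 4 = 64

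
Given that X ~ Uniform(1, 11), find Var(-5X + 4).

For X ~ Uniform(1, 11):
Var(X) = \frac{25}{3}
Var(-5X + 4) = (-5)² × Var(X) = 25 × \frac{25}{3} = \frac{625}{3}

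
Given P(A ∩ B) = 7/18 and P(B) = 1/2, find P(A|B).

P(A|B) = P(A ∩ B) / P(B)
= (7/18) / (1/2)
= 7/9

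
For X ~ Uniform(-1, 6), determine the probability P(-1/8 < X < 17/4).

P(-1/8 < X < 17/4) = ∫_{-1/8}^{17/4} f(x) dx
where f(x) = \frac{1}{7}
= \frac{5}{8}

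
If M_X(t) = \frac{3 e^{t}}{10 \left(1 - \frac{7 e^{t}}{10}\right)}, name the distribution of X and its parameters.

The MGF M(t) = \frac{3 e^{t}}{10 \left(1 - \frac{7 e^{t}}{10}\right)} is the standard form for the Geometric distribution.
Comparing with the known MGF formula identifies: Geometric(p=3/10), X = trial number of first success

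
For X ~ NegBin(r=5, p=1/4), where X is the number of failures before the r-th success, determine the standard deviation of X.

For X ~ NegBin(r=5, p=1/4), where X is the number of failures before the r-th success:
Var(X) = 60
SD(X) = √(Var(X)) = √(60) = 2 \sqrt{15}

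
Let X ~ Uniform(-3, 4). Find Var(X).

For X ~ Uniform(-3, 4):
Var(X) = \frac{49}{12}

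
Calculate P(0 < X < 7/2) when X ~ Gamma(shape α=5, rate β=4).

P(0 < X < 7/2) = ∫_{0}^{7/2} f(x) dx
where f(x) = \frac{128 x^{4} e^{- 4 x}}{3}
= 1 - \frac{2171}{e^{14}}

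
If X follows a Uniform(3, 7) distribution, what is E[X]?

For X ~ Uniform(3, 7), the expected value is:
E[X] = 5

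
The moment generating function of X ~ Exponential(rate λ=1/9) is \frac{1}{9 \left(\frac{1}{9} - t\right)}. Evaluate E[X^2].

To find E[X^2], compute M^(2)(0):
M^(1)(t) = \frac{1}{9 \left(\frac{1}{9} - t\right)^{2}}
M^(2)(t) = \frac{2}{9 \left(\frac{1}{9} - t\right)^{3}}
M^(2)(0) = 162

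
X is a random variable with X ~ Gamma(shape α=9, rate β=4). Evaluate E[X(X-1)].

E[X(X-1)] = E[X² - X] = E[X²] - E[X]
E[X] = \frac{9}{4}
E[X²] = Var(X) + (E[X])² = \frac{9}{16} + (\frac{9}{4})² = \frac{45}{8}
E[X(X-1)] = \frac{45}{8} - \frac{9}{4} = \frac{27}{8}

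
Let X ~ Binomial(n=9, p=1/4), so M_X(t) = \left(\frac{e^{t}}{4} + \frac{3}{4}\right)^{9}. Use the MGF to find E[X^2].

To find E[X^2], compute M^(2)(0):
M^(1)(t) = \frac{9 \left(\frac{e^{t}}{4} + \frac{3}{4}\right)^{8} e^{t}}{4}
M^(2)(t) = \frac{9 \left(\frac{e^{t}}{4} + \frac{3}{4}\right)^{8} e^{t}}{4} + \frac{9 \left(\frac{e^{t}}{4} + \frac{3}{4}\right)^{7} e^{2 t}}{2}
M^(2)(0) = \frac{27}{4}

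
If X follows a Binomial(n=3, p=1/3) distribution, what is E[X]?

For X ~ Binomial(n=3, p=1/3), the expected value is:
E[X] = 1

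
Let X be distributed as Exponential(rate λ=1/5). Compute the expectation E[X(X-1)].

E[X(X-1)] = E[X² - X] = E[X²] - E[X]
E[X] = 5
E[X²] = Var(X) + (E[X])² = 25 + (5)² = 50
E[X(X-1)] = 50 - 5 = 45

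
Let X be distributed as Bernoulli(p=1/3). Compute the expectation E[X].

For X ~ Bernoulli(p=1/3), the expected value is:
E[X] = \frac{1}{3}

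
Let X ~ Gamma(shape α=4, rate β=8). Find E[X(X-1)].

E[X(X-1)] = E[X² - X] = E[X²] - E[X]
E[X] = \frac{1}{2}
E[X²] = Var(X) + (E[X])² = \frac{1}{16} + (\frac{1}{2})² = \frac{5}{16}
E[X(X-1)] = \frac{5}{16} - \frac{1}{2} = - \frac{3}{16}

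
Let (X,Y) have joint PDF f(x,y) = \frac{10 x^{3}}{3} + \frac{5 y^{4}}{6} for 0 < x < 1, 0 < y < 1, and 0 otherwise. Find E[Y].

E[Y] = ∫_0^1 ∫_0^1 y × f(x,y) dx dy
= \frac{5}{9}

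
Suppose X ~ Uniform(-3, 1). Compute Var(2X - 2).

For X ~ Uniform(-3, 1):
Var(X) = \frac{4}{3}
Var(2X - 2) = (2)² × Var(X) = 4 × \frac{4}{3} = \frac{16}{3}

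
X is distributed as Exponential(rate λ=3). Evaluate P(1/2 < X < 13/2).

P(1/2 < X < 13/2) = ∫_{1/2}^{13/2} f(x) dx
where f(x) = 3 e^{- 3 x}
= - \frac{1 - e^{18}}{e^{\frac{39}{2}}}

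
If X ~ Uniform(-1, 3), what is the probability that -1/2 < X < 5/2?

P(-1/2 < X < 5/2) = ∫_{-1/2}^{5/2} f(x) dx
where f(x) = \frac{1}{4}
= \frac{3}{4}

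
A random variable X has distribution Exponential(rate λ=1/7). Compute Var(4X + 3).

For X ~ Exponential(rate λ=1/7):
Var(X) = 49
Var(4X + 3) = (4)² × Var(X) = 16 × 49 = 784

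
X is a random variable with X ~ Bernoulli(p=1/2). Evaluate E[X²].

Using the identity E[X²] = Var(X) + (E[X])²:
E[X] = \frac{1}{2}
Var(X) = \frac{1}{4}
E[X²] = \frac{1}{4} + (\frac{1}{2})²
= \frac{1}{2}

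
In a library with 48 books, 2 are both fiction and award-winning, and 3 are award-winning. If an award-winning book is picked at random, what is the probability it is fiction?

P(A ∩ B) = 2/48 = 1/24
P(B) = 3/48 = 1/16
P(A|B) = P(A ∩ B) / P(B) = (1/24) / (1/16) = 2/3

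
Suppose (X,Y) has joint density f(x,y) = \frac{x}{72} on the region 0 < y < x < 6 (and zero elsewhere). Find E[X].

f_X(x) = ∫_0^x \frac{x}{72} dy = \frac{x^{2}}{72}
E[X] = ∫_0^6 x × (\frac{x^{2}}{72}) dx = \frac{9}{2}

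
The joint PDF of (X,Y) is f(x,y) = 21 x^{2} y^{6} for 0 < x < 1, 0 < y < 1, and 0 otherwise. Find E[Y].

E[Y] = ∫_0^1 ∫_0^1 y × f(x,y) dx dy
= \frac{7}{8}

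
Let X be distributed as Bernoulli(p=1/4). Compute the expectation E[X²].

Using the identity E[X²] = Var(X) + (E[X])²:
E[X] = \frac{1}{4}
Var(X) = \frac{3}{16}
E[X²] = \frac{3}{16} + (\frac{1}{4})²
= \frac{1}{4}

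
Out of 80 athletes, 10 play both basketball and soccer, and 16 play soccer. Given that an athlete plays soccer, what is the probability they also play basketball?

P(A ∩ B) = 10/80 = 1/8
P(B) = 16/80 = 1/5
P(A|B) = P(A ∩ B) / P(B) = (1/8) / (1/5) = 5/8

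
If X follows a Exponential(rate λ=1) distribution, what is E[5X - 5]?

For X ~ Exponential(rate λ=1):
E[X] = 1
E[5X - 5] = 5 × E[X] - 5 = 0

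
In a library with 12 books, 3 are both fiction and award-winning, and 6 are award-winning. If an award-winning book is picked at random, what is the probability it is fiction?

P(A ∩ B) = 3/12 = 1/4
P(B) = 6/12 = 1/2
P(A|B) = P(A ∩ B) / P(B) = (1/4) / (1/2) = 1/2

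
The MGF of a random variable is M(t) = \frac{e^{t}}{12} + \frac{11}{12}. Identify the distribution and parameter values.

The MGF M(t) = \frac{e^{t}}{12} + \frac{11}{12} is the standard form for the Bernoulli distribution.
Comparing with the known MGF formula identifies: Bernoulli(p=1/12)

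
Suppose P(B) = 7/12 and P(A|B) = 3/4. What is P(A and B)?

By definition, P(A|B) = P(A ∩ B) / P(B)
So P(A ∩ B) = P(A|B) × P(B)
= 3/4 × 7/12
= 7/16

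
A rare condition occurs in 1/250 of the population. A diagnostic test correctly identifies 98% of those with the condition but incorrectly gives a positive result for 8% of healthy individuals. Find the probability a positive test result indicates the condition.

Let D = the rare event, + = positive/flagged.
P(D) = 1/250
P(+|D) = 98/100 = 49/50
P(+|D') = 8/100 = 2/25
P(+) = P(+|D)P(D) + P(+|D')P(D')
     = \frac{49}{50} × \frac{1}{250} + \frac{2}{25} × \frac{249}{250}
     = \frac{209}{2500}
P(D|+) = P(+|D)P(D)/P(+) = \frac{49}{1045}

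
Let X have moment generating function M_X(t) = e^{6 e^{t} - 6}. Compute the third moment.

To find E[X^3], compute M^(3)(0):
M^(1)(t) = 6 e^{t} e^{6 e^{t} - 6}
M^(2)(t) = 36 e^{2 t} e^{6 e^{t} - 6} + 6 e^{t} e^{6 e^{t} - 6}
M^(3)(t) = 216 e^{3 t} e^{6 e^{t} - 6} + 108 e^{2 t} e^{6 e^{t} - 6} + 6 e^{t} e^{6 e^{t} - 6}
M^(3)(0) = 330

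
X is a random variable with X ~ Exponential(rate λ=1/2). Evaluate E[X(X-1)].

E[X(X-1)] = E[X² - X] = E[X²] - E[X]
E[X] = 2
E[X²] = Var(X) + (E[X])² = 4 + (2)² = 8
E[X(X-1)] = 8 - 2 = 6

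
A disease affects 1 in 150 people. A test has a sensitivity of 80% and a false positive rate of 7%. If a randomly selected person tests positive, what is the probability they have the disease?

Let D = the rare event, + = positive/flagged.
P(D) = 1/150
P(+|D) = 80/100 = 4/5
P(+|D') = 7/100
P(+) = P(+|D)P(D) + P(+|D')P(D')
     = \frac{4}{5} × \frac{1}{150} + \frac{7}{100} × \frac{149}{150}
     = \frac{1123}{15000}
P(D|+) = P(+|D)P(D)/P(+) = \frac{80}{1123}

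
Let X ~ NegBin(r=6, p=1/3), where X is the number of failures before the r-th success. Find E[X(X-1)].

E[X(X-1)] = E[X² - X] = E[X²] - E[X]
E[X] = 12
E[X²] = Var(X) + (E[X])² = 36 + (12)² = 180
E[X(X-1)] = 180 - 12 = 168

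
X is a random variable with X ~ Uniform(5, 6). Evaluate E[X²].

Using the identity E[X²] = Var(X) + (E[X])²:
E[X] = \frac{11}{2}
Var(X) = \frac{1}{12}
E[X²] = \frac{1}{12} + (\frac{11}{2})²
= \frac{91}{3}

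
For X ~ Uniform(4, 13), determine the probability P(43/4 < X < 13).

P(43/4 < X < 13) = ∫_{43/4}^{13} f(x) dx
where f(x) = \frac{1}{9}
= \frac{1}{4}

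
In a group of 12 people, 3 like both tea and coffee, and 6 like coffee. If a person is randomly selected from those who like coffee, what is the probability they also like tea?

P(A ∩ B) = 3/12 = 1/4
P(B) = 6/12 = 1/2
P(A|B) = P(A ∩ B) / P(B) = (1/4) / (1/2) = 1/2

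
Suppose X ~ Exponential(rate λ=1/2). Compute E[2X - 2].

For X ~ Exponential(rate λ=1/2):
E[X] = 2
E[2X - 2] = 2 × E[X] - 2 = 2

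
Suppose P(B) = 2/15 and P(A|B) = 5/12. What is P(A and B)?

By definition, P(A|B) = P(A ∩ B) / P(B)
So P(A ∩ B) = P(A|B) × P(B)
= 5/12 × 2/15
= 1/18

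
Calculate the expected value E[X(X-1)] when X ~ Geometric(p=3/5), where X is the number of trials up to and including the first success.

E[X(X-1)] = E[X² - X] = E[X²] - E[X]
E[X] = \frac{5}{3}
E[X²] = Var(X) + (E[X])² = \frac{10}{9} + (\frac{5}{3})² = \frac{35}{9}
E[X(X-1)] = \frac{35}{9} - \frac{5}{3} = \frac{20}{9}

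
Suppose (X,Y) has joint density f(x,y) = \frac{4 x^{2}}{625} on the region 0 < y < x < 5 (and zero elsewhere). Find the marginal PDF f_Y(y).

f_Y(y) = ∫_y^5 \frac{4 x^{2}}{625} dx = \frac{4}{15} - \frac{4 y^{3}}{1875}
for 0 < y < 5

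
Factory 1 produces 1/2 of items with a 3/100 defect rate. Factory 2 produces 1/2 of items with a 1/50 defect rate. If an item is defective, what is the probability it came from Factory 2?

Using Bayes' theorem:
P(F1) = 1/2, P(D|F1) = 3/100
P(F2) = 1/2, P(D|F2) = 1/50
P(D) = P(D|F1)P(F1) + P(D|F2)P(F2)
     = \frac{1}{40}
P(F2|D) = P(D|F2)P(F2) / P(D)
= \frac{2}{5}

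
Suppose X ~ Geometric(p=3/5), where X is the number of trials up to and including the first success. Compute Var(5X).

For X ~ Geometric(p=3/5), where X is the number of trials up to and including the first success:
Var(X) = \frac{10}{9}
Var(5X) = (5)² × Var(X) = 25 × \frac{10}{9} = \frac{250}{9}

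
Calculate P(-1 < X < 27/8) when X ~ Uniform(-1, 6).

P(-1 < X < 27/8) = ∫_{-1}^{27/8} f(x) dx
where f(x) = \frac{1}{7}
= \frac{5}{8}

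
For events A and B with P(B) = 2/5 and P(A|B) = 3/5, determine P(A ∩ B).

By definition, P(A|B) = P(A ∩ B) / P(B)
So P(A ∩ B) = P(A|B) × P(B)
= 3/5 × 2/5
= 6/25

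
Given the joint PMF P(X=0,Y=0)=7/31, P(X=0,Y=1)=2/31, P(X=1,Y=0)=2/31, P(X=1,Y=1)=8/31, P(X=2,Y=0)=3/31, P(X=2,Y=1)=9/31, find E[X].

First find marginal of X:
P(X=0) = 9/31
P(X=1) = 10/31
P(X=2) = 12/31
E[X] = 0 × 9/31 + 1 × 10/31 + 2 × 12/31 = 34/31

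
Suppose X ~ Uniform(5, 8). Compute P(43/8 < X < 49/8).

P(43/8 < X < 49/8) = ∫_{43/8}^{49/8} f(x) dx
where f(x) = \frac{1}{3}
= \frac{1}{4}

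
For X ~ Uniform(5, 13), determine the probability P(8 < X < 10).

P(8 < X < 10) = ∫_{8}^{10} f(x) dx
where f(x) = \frac{1}{8}
= \frac{1}{4}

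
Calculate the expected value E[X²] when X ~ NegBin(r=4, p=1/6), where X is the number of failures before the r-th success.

Using the identity E[X²] = Var(X) + (E[X])²:
E[X] = 20
Var(X) = 120
E[X²] = 120 + (20)²
= 520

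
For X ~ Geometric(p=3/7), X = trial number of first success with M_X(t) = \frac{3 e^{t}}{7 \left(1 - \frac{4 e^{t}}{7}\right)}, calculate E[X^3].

To find E[X^3], compute M^(3)(0):
M^(1)(t) = \frac{3 e^{t}}{7 \left(1 - \frac{4 e^{t}}{7}\right)} + \frac{12 e^{2 t}}{49 \left(1 - \frac{4 e^{t}}{7}\right)^{2}}
M^(2)(t) = \frac{3 e^{t}}{7 \left(1 - \frac{4 e^{t}}{7}\right)} + \frac{36 e^{2 t}}{49 \left(1 - \frac{4 e^{t}}{7}\right)^{2}} + \frac{96 e^{3 t}}{343 \left(1 - \frac{4 e^{t}}{7}\right)^{3}}
M^(3)(t) = \frac{3 e^{t}}{7 \left(1 - \frac{4 e^{t}}{7}\right)} + \frac{12 e^{2 t}}{7 \left(1 - \frac{4 e^{t}}{7}\right)^{2}} + \frac{576 e^{3 t}}{343 \left(1 - \frac{4 e^{t}}{7}\right)^{3}} + \frac{1152 e^{4 t}}{2401 \left(1 - \frac{4 e^{t}}{7}\right)^{4}}
M^(3)(0) = \frac{413}{9}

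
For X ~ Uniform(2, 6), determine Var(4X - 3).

For X ~ Uniform(2, 6):
Var(X) = \frac{4}{3}
Var(4X - 3) = (4)² × Var(X) = 16 × \frac{4}{3} = \frac{64}{3}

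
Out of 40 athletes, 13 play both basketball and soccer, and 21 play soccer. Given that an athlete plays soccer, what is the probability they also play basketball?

P(A ∩ B) = 13/40
P(B) = 21/40
P(A|B) = P(A ∩ B) / P(B) = (13/40) / (21/40) = 13/21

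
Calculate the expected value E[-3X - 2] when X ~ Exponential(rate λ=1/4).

For X ~ Exponential(rate λ=1/4):
E[X] = 4
E[-3X - 2] = -3 × E[X] - 2 = -14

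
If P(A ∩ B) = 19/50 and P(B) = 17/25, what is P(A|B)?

P(A|B) = P(A ∩ B) / P(B)
= (19/50) / (17/25)
= 19/34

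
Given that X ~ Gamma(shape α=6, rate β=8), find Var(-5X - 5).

For X ~ Gamma(shape α=6, rate β=8):
Var(X) = \frac{3}{32}
Var(-5X - 5) = (-5)² × Var(X) = 25 × \frac{3}{32} = \frac{75}{32}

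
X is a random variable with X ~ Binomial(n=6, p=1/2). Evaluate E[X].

For X ~ Binomial(n=6, p=1/2), the expected value is:
E[X] = 3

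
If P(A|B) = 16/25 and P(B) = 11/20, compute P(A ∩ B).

By definition, P(A|B) = P(A ∩ B) / P(B)
So P(A ∩ B) = P(A|B) × P(B)
= 16/25 × 11/20
= 44/125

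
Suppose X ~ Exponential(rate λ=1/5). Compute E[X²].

Using the identity E[X²] = Var(X) + (E[X])²:
E[X] = 5
Var(X) = 25
E[X²] = 25 + (5)²
= 50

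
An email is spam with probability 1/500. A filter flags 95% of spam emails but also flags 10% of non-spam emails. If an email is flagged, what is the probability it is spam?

Let D = the rare event, + = positive/flagged.
P(D) = 1/500
P(+|D) = 95/100 = 19/20
P(+|D') = 10/100 = 1/10
P(+) = P(+|D)P(D) + P(+|D')P(D')
     = \frac{19}{20} × \frac{1}{500} + \frac{1}{10} × \frac{499}{500}
     = \frac{1017}{10000}
P(D|+) = P(+|D)P(D)/P(+) = \frac{19}{1017}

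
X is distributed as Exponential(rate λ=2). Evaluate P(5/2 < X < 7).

P(5/2 < X < 7) = ∫_{5/2}^{7} f(x) dx
where f(x) = 2 e^{- 2 x}
= - \frac{1 - e^{9}}{e^{14}}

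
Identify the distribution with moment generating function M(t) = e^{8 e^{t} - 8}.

The MGF M(t) = e^{8 e^{t} - 8} is the standard form for the Poisson distribution.
Comparing with the known MGF formula identifies: Poisson(λ=8)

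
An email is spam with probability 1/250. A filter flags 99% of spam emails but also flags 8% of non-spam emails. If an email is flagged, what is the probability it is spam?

Let D = the rare event, + = positive/flagged.
P(D) = 1/250
P(+|D) = 99/100
P(+|D') = 8/100 = 2/25
P(+) = P(+|D)P(D) + P(+|D')P(D')
     = \frac{99}{100} × \frac{1}{250} + \frac{2}{25} × \frac{249}{250}
     = \frac{2091}{25000}
P(D|+) = P(+|D)P(D)/P(+) = \frac{33}{697}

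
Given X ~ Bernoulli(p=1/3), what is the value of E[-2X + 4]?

For X ~ Bernoulli(p=1/3):
E[X] = \frac{1}{3}
E[-2X + 4] = -2 × E[X] + 4 = \frac{10}{3}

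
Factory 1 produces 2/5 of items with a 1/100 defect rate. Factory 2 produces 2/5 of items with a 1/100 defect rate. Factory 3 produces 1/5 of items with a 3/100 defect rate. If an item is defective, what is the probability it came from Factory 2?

Using Bayes' theorem:
P(F1) = 2/5, P(D|F1) = 1/100
P(F2) = 2/5, P(D|F2) = 1/100
P(F3) = 1/5, P(D|F3) = 3/100
P(D) = P(D|F1)P(F1) + P(D|F2)P(F2) + P(D|F3)P(F3)
     = \frac{7}{500}
P(F2|D) = P(D|F2)P(F2) / P(D)
= \frac{2}{7}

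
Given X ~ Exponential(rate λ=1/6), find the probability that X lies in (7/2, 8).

P(7/2 < X < 8) = ∫_{7/2}^{8} f(x) dx
where f(x) = \frac{e^{- \frac{x}{6}}}{6}
= - \frac{1}{e^{\frac{4}{3}}} + e^{- \frac{7}{12}}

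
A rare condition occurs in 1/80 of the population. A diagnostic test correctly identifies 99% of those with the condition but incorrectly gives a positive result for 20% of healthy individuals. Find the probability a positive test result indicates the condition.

Let D = the rare event, + = positive/flagged.
P(D) = 1/80
P(+|D) = 99/100
P(+|D') = 20/100 = 1/5
P(+) = P(+|D)P(D) + P(+|D')P(D')
     = \frac{99}{100} × \frac{1}{80} + \frac{1}{5} × \frac{79}{80}
     = \frac{1679}{8000}
P(D|+) = P(+|D)P(D)/P(+) = \frac{99}{1679}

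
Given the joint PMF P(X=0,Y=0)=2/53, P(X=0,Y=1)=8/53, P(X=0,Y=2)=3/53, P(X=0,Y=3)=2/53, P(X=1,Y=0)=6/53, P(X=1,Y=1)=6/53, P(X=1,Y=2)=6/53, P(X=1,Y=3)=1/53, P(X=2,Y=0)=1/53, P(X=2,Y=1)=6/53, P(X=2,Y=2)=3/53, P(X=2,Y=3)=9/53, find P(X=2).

P(X=2) = P(X=2,Y=0) + P(X=2,Y=1) + P(X=2,Y=2) + P(X=2,Y=3)
= 1/53 + 6/53 + 3/53 + 9/53
= 19/53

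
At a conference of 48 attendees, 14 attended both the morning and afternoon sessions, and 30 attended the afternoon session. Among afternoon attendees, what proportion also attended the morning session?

P(A ∩ B) = 14/48 = 7/24
P(B) = 30/48 = 5/8
P(A|B) = P(A ∩ B) / P(B) = (7/24) / (5/8) = 7/15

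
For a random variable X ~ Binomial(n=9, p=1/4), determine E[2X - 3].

For X ~ Binomial(n=9, p=1/4):
E[X] = \frac{9}{4}
E[2X - 3] = 2 × E[X] - 3 = \frac{3}{2}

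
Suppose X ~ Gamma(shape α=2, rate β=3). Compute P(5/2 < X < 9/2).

P(5/2 < X < 9/2) = ∫_{5/2}^{9/2} f(x) dx
where f(x) = 9 x e^{- 3 x}
= \frac{-29 + 17 e^{6}}{2 e^{\frac{27}{2}}}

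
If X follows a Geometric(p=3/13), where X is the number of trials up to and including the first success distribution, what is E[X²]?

Using the identity E[X²] = Var(X) + (E[X])²:
E[X] = \frac{13}{3}
Var(X) = \frac{130}{9}
E[X²] = \frac{130}{9} + (\frac{13}{3})²
= \frac{299}{9}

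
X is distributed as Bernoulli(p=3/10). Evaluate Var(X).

For X ~ Bernoulli(p=3/10):
Var(X) = \frac{21}{100}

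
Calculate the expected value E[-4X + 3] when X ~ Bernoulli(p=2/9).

For X ~ Bernoulli(p=2/9):
E[X] = \frac{2}{9}
E[-4X + 3] = -4 × E[X] + 3 = \frac{19}{9}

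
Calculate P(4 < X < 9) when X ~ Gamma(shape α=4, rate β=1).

P(4 < X < 9) = ∫_{4}^{9} f(x) dx
where f(x) = \frac{x^{3} e^{- x}}{6}
= \frac{-516 + 71 e^{5}}{3 e^{9}}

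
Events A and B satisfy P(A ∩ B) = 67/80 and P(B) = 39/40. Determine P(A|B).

P(A|B) = P(A ∩ B) / P(B)
= (67/80) / (39/40)
= 67/78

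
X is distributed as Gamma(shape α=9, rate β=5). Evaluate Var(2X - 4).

For X ~ Gamma(shape α=9, rate β=5):
Var(X) = \frac{9}{25}
Var(2X - 4) = (2)² × Var(X) = 4 × \frac{9}{25} = \frac{36}{25}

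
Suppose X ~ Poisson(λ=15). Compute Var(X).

For X ~ Poisson(λ=15):
Var(X) = 15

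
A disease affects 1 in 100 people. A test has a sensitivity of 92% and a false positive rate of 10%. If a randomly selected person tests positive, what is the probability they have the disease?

Let D = the rare event, + = positive/flagged.
P(D) = 1/100
P(+|D) = 92/100 = 23/25
P(+|D') = 10/100 = 1/10
P(+) = P(+|D)P(D) + P(+|D')P(D')
     = \frac{23}{25} × \frac{1}{100} + \frac{1}{10} × \frac{99}{100}
     = \frac{541}{5000}
P(D|+) = P(+|D)P(D)/P(+) = \frac{46}{541}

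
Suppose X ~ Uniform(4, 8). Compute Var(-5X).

For X ~ Uniform(4, 8):
Var(X) = \frac{4}{3}
Var(-5X) = (-5)² × Var(X) = 25 × \frac{4}{3} = \frac{100}{3}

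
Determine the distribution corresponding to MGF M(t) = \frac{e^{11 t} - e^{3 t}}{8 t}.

The MGF M(t) = \frac{e^{11 t} - e^{3 t}}{8 t} is the standard form for the Uniform distribution.
Comparing with the known MGF formula identifies: Uniform(3, 11)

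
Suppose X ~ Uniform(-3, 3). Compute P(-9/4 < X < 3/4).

P(-9/4 < X < 3/4) = ∫_{-9/4}^{3/4} f(x) dx
where f(x) = \frac{1}{6}
= \frac{1}{2}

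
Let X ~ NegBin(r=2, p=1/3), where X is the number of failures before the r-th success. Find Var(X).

For X ~ NegBin(r=2, p=1/3), where X is the number of failures before the r-th success:
Var(X) = 12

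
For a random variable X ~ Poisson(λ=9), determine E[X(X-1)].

E[X(X-1)] = E[X² - X] = E[X²] - E[X]
E[X] = 9
E[X²] = Var(X) + (E[X])² = 9 + (9)² = 90
E[X(X-1)] = 90 - 9 = 81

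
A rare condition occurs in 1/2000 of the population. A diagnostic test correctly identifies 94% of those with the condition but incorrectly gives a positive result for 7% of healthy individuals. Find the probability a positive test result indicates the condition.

Let D = the rare event, + = positive/flagged.
P(D) = 1/2000
P(+|D) = 94/100 = 47/50
P(+|D') = 7/100
P(+) = P(+|D)P(D) + P(+|D')P(D')
     = \frac{47}{50} × \frac{1}{2000} + \frac{7}{100} × \frac{1999}{2000}
     = \frac{14087}{200000}
P(D|+) = P(+|D)P(D)/P(+) = \frac{94}{14087}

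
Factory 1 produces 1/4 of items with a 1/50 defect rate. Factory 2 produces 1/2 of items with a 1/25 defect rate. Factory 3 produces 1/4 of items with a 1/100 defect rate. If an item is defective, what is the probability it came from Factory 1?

Using Bayes' theorem:
P(F1) = 1/4, P(D|F1) = 1/50
P(F2) = 1/2, P(D|F2) = 1/25
P(F3) = 1/4, P(D|F3) = 1/100
P(D) = P(D|F1)P(F1) + P(D|F2)P(F2) + P(D|F3)P(F3)
     = \frac{11}{400}
P(F1|D) = P(D|F1)P(F1) / P(D)
= \frac{2}{11}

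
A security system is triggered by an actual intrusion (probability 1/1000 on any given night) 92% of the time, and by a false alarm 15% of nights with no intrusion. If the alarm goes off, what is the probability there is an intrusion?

Let D = the rare event, + = positive/flagged.
P(D) = 1/1000
P(+|D) = 92/100 = 23/25
P(+|D') = 15/100 = 3/20
P(+) = P(+|D)P(D) + P(+|D')P(D')
     = \frac{23}{25} × \frac{1}{1000} + \frac{3}{20} × \frac{999}{1000}
     = \frac{15077}{100000}
P(D|+) = P(+|D)P(D)/P(+) = \frac{92}{15077}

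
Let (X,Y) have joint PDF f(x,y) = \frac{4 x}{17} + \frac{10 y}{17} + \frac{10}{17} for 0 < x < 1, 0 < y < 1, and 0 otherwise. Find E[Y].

E[Y] = ∫_0^1 ∫_0^1 y × f(x,y) dx dy
= \frac{28}{51}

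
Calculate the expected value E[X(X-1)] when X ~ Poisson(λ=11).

E[X(X-1)] = E[X² - X] = E[X²] - E[X]
E[X] = 11
E[X²] = Var(X) + (E[X])² = 11 + (11)² = 132
E[X(X-1)] = 132 - 11 = 121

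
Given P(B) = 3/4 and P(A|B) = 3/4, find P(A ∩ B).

By definition, P(A|B) = P(A ∩ B) / P(B)
So P(A ∩ B) = P(A|B) × P(B)
= 3/4 × 3/4
= 9/16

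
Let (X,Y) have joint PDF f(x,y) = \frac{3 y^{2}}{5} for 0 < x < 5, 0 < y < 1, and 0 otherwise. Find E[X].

f_X(x) = ∫_0^1 \frac{3 y^{2}}{5} dy = \frac{1}{5}
E[X] = ∫_0^5 x × (\frac{1}{5}) dx = \frac{5}{2}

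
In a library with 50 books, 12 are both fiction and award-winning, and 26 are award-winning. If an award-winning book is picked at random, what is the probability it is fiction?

P(A ∩ B) = 12/50 = 6/25
P(B) = 26/50 = 13/25
P(A|B) = P(A ∩ B) / P(B) = (6/25) / (13/25) = 6/13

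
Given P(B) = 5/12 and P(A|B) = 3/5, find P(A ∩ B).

By definition, P(A|B) = P(A ∩ B) / P(B)
So P(A ∩ B) = P(A|B) × P(B)
= 3/5 × 5/12
= 1/4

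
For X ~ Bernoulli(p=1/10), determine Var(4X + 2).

For X ~ Bernoulli(p=1/10):
Var(X) = \frac{9}{100}
Var(4X + 2) = (4)² × Var(X) = 16 × \frac{9}{100} = \frac{36}{25}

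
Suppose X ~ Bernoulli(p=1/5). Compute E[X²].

Using the identity E[X²] = Var(X) + (E[X])²:
E[X] = \frac{1}{5}
Var(X) = \frac{4}{25}
E[X²] = \frac{4}{25} + (\frac{1}{5})²
= \frac{1}{5}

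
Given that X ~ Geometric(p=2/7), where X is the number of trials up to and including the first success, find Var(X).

For X ~ Geometric(p=2/7), where X is the number of trials up to and including the first success:
Var(X) = \frac{35}{4}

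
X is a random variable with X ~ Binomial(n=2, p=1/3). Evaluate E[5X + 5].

For X ~ Binomial(n=2, p=1/3):
E[X] = \frac{2}{3}
E[5X + 5] = 5 × E[X] + 5 = \frac{25}{3}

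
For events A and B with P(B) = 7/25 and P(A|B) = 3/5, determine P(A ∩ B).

By definition, P(A|B) = P(A ∩ B) / P(B)
So P(A ∩ B) = P(A|B) × P(B)
= 3/5 × 7/25
= 21/125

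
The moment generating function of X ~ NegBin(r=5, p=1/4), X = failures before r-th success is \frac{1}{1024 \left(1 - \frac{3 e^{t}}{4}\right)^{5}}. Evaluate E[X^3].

To find E[X^3], compute M^(3)(0):
M^(1)(t) = \frac{15 e^{t}}{4096 \left(1 - \frac{3 e^{t}}{4}\right)^{6}}
M^(2)(t) = \frac{15 e^{t}}{4096 \left(1 - \frac{3 e^{t}}{4}\right)^{6}} + \frac{135 e^{2 t}}{8192 \left(1 - \frac{3 e^{t}}{4}\right)^{7}}
M^(3)(t) = \frac{15 e^{t}}{4096 \left(1 - \frac{3 e^{t}}{4}\right)^{6}} + \frac{405 e^{2 t}}{8192 \left(1 - \frac{3 e^{t}}{4}\right)^{7}} + \frac{2835 e^{3 t}}{32768 \left(1 - \frac{3 e^{t}}{4}\right)^{8}}
M^(3)(0) = 6495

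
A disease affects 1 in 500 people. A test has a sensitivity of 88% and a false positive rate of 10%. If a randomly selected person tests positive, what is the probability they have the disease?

Let D = the rare event, + = positive/flagged.
P(D) = 1/500
P(+|D) = 88/100 = 22/25
P(+|D') = 10/100 = 1/10
P(+) = P(+|D)P(D) + P(+|D')P(D')
     = \frac{22}{25} × \frac{1}{500} + \frac{1}{10} × \frac{499}{500}
     = \frac{2539}{25000}
P(D|+) = P(+|D)P(D)/P(+) = \frac{44}{2539}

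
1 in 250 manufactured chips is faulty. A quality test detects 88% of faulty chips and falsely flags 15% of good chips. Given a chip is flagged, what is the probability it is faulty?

Let D = the rare event, + = positive/flagged.
P(D) = 1/250
P(+|D) = 88/100 = 22/25
P(+|D') = 15/100 = 3/20
P(+) = P(+|D)P(D) + P(+|D')P(D')
     = \frac{22}{25} × \frac{1}{250} + \frac{3}{20} × \frac{249}{250}
     = \frac{3823}{25000}
P(D|+) = P(+|D)P(D)/P(+) = \frac{88}{3823}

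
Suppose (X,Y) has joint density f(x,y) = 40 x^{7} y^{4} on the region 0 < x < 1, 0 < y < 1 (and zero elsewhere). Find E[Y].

E[Y] = ∫_0^1 ∫_0^1 y × f(x,y) dx dy
= \frac{5}{6}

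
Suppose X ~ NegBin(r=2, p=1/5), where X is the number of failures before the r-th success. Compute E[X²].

Using the identity E[X²] = Var(X) + (E[X])²:
E[X] = 8
Var(X) = 40
E[X²] = 40 + (8)²
= 104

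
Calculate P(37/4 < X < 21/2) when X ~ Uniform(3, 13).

P(37/4 < X < 21/2) = ∫_{37/4}^{21/2} f(x) dx
where f(x) = \frac{1}{10}
= \frac{1}{8}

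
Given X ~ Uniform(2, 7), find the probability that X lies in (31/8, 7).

P(31/8 < X < 7) = ∫_{31/8}^{7} f(x) dx
where f(x) = \frac{1}{5}
= \frac{5}{8}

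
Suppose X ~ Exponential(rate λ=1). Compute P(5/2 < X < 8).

P(5/2 < X < 8) = ∫_{5/2}^{8} f(x) dx
where f(x) = e^{- x}
= - \frac{1}{e^{8}} + e^{- \frac{5}{2}}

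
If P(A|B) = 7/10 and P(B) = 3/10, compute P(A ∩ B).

By definition, P(A|B) = P(A ∩ B) / P(B)
So P(A ∩ B) = P(A|B) × P(B)
= 7/10 × 3/10
= 21/100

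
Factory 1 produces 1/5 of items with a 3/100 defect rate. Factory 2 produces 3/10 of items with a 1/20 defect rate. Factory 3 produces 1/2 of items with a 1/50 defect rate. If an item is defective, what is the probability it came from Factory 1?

Using Bayes' theorem:
P(F1) = 1/5, P(D|F1) = 3/100
P(F2) = 3/10, P(D|F2) = 1/20
P(F3) = 1/2, P(D|F3) = 1/50
P(D) = P(D|F1)P(F1) + P(D|F2)P(F2) + P(D|F3)P(F3)
     = \frac{31}{1000}
P(F1|D) = P(D|F1)P(F1) / P(D)
= \frac{6}{31}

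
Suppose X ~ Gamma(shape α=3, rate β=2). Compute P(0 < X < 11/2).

P(0 < X < 11/2) = ∫_{0}^{11/2} f(x) dx
where f(x) = 4 x^{2} e^{- 2 x}
= 1 - \frac{145}{2 e^{11}}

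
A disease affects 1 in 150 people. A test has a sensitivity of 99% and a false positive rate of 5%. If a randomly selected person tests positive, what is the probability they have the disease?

Let D = the rare event, + = positive/flagged.
P(D) = 1/150
P(+|D) = 99/100
P(+|D') = 5/100 = 1/20
P(+) = P(+|D)P(D) + P(+|D')P(D')
     = \frac{99}{100} × \frac{1}{150} + \frac{1}{20} × \frac{149}{150}
     = \frac{211}{3750}
P(D|+) = P(+|D)P(D)/P(+) = \frac{99}{844}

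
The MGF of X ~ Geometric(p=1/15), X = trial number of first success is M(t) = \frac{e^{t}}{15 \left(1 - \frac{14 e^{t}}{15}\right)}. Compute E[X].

To find E[X], compute M^(1)(0):
M^(1)(t) = \frac{e^{t}}{15 \left(1 - \frac{14 e^{t}}{15}\right)} + \frac{14 e^{2 t}}{225 \left(1 - \frac{14 e^{t}}{15}\right)^{2}}
M^(1)(0) = 15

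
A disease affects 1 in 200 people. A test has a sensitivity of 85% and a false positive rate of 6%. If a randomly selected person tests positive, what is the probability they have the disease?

Let D = the rare event, + = positive/flagged.
P(D) = 1/200
P(+|D) = 85/100 = 17/20
P(+|D') = 6/100 = 3/50
P(+) = P(+|D)P(D) + P(+|D')P(D')
     = \frac{17}{20} × \frac{1}{200} + \frac{3}{50} × \frac{199}{200}
     = \frac{1279}{20000}
P(D|+) = P(+|D)P(D)/P(+) = \frac{85}{1279}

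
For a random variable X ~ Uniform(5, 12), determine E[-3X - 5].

For X ~ Uniform(5, 12):
E[X] = \frac{17}{2}
E[-3X - 5] = -3 × E[X] - 5 = - \frac{61}{2}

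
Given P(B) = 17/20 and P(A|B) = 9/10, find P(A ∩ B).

By definition, P(A|B) = P(A ∩ B) / P(B)
So P(A ∩ B) = P(A|B) × P(B)
= 9/10 × 17/20
= 153/200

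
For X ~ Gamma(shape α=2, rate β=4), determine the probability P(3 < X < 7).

P(3 < X < 7) = ∫_{3}^{7} f(x) dx
where f(x) = 16 x e^{- 4 x}
= \frac{-29 + 13 e^{16}}{e^{28}}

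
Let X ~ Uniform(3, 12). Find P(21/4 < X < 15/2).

P(21/4 < X < 15/2) = ∫_{21/4}^{15/2} f(x) dx
where f(x) = \frac{1}{9}
= \frac{1}{4}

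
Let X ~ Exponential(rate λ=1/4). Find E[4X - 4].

For X ~ Exponential(rate λ=1/4):
E[X] = 4
E[4X - 4] = 4 × E[X] - 4 = 12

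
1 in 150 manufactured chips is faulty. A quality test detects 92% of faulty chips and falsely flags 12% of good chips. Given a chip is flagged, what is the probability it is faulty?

Let D = the rare event, + = positive/flagged.
P(D) = 1/150
P(+|D) = 92/100 = 23/25
P(+|D') = 12/100 = 3/25
P(+) = P(+|D)P(D) + P(+|D')P(D')
     = \frac{23}{25} × \frac{1}{150} + \frac{3}{25} × \frac{149}{150}
     = \frac{47}{375}
P(D|+) = P(+|D)P(D)/P(+) = \frac{23}{470}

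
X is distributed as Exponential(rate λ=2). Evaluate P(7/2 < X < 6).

P(7/2 < X < 6) = ∫_{7/2}^{6} f(x) dx
where f(x) = 2 e^{- 2 x}
= - \frac{1 - e^{5}}{e^{12}}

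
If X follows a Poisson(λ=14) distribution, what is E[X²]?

Using the identity E[X²] = Var(X) + (E[X])²:
E[X] = 14
Var(X) = 14
E[X²] = 14 + (14)²
= 210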